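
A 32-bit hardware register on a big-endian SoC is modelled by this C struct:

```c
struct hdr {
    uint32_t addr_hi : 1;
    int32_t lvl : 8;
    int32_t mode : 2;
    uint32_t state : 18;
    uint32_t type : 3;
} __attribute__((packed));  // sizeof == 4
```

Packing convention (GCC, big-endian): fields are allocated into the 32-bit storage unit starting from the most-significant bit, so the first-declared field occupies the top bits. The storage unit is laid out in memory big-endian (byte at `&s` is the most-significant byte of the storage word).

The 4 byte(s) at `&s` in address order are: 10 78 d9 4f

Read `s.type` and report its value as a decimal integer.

7

[0]=0x10 [1]=0x78 [2]=0xd9 [3]=0x4f (big-endian) → word 0x1078d94f
addr_hi:1 @ bit 31 → (0x1078d94f>>31)&0x1 = 0x0
lvl:8 @ bit 23 → (0x1078d94f>>23)&0xff = 0x20
mode:2 @ bit 21 → (0x1078d94f>>21)&0x3 = 0x3
state:18 @ bit 3 → (0x1078d94f>>3)&0x3ffff = 0x31b29
type:3 @ bit 0 → (0x1078d94f>>0)&0x7 = 0x7  ←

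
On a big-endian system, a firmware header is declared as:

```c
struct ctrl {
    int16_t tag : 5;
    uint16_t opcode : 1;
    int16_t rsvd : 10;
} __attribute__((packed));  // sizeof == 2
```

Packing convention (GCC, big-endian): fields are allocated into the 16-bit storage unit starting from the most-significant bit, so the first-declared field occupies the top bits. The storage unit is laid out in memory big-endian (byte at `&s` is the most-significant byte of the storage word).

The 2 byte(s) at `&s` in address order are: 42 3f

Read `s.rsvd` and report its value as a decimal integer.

-449

[0]=0x42 [1]=0x3f (big-endian) → word 0x423f
tag:5 @ bit 11 → (0x423f>>11)&0x1f = 0x8
opcode:1 @ bit 10 → (0x423f>>10)&0x1 = 0x0
rsvd:10 @ bit 0 → (0x423f>>0)&0x3ff = 0x23f  ←
rsvd signed 10b, MSB=1: 575 - 1024 = -449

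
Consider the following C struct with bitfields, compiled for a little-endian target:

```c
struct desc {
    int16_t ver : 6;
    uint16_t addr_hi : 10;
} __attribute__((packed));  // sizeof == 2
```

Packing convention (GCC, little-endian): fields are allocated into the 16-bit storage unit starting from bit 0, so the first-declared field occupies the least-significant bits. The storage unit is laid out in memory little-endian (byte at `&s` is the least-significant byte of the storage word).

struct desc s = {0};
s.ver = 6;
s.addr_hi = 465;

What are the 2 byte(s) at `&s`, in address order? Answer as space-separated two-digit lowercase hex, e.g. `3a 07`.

46 74

ver (6b) val=6 bits=0x6 at bit 0: 0x0006
addr_hi (10b) val=465 bits=0x1d1 at bit 6: 0x7446
word = 0x7446 → little-endian bytes:
  [0]=0x46  [1]=0x74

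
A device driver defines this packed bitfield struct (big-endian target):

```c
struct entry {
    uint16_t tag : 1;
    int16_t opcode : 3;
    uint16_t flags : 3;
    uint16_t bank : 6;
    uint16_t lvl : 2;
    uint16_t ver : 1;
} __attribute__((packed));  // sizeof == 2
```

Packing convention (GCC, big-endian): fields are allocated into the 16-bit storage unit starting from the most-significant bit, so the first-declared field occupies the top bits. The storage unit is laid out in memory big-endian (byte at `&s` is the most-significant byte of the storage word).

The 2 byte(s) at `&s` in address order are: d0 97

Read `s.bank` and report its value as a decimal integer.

18

[0]=0xd0 [1]=0x97 (big-endian) → word 0xd097
tag:1 @ bit 15 → (0xd097>>15)&0x1 = 0x1
opcode:3 @ bit 12 → (0xd097>>12)&0x7 = 0x5
flags:3 @ bit 9 → (0xd097>>9)&0x7 = 0x0
bank:6 @ bit 3 → (0xd097>>3)&0x3f = 0x12  ←
lvl:2 @ bit 1 → (0xd097>>1)&0x3 = 0x3
ver:1 @ bit 0 → (0xd097>>0)&0x1 = 0x1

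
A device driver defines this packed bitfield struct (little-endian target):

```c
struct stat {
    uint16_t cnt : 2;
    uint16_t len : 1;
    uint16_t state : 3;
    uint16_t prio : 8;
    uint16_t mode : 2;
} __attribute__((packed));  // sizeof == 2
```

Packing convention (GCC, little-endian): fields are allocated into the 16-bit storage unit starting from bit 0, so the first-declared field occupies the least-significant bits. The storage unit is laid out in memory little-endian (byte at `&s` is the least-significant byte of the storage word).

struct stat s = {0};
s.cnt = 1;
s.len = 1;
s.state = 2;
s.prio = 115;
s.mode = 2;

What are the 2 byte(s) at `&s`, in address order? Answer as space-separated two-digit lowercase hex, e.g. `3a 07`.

[0+:2] cnt=1 & 0x3 = 0x1; word=0x0001
[2+:1] len=1 & 0x1 = 0x1; word=0x0005
[3+:3] state=2 & 0x7 = 0x2; word=0x0015
[6+:8] prio=115 & 0xff = 0x73; word=0x1cd5
[14+:2] mode=2 & 0x3 = 0x2; word=0x9cd5
word = 0x9cd5 → little-endian bytes:
  [0]=0xd5  [1]=0x9c

d5 9c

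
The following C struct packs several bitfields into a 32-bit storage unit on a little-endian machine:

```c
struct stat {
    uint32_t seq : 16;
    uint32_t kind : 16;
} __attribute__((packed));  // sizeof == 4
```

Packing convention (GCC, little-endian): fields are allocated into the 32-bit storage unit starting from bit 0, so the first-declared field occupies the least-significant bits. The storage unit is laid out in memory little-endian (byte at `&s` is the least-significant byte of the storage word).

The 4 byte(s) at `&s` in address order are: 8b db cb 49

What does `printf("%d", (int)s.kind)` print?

18891

[0]=0x8b [1]=0xdb [2]=0xcb [3]=0x49 (little-endian) → word 0x49cbdb8b
seq:16 @ bit 0 → (0x49cbdb8b>>0)&0xffff = 0xdb8b
kind:16 @ bit 16 → (0x49cbdb8b>>16)&0xffff = 0x49cb  ←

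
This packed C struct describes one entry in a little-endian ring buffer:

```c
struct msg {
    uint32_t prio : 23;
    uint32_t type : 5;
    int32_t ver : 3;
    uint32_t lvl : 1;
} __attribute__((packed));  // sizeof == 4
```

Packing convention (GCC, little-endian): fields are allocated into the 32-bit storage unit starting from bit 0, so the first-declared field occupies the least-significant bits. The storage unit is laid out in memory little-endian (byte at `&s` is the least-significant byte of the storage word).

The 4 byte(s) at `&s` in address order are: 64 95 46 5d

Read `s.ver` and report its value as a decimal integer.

-3

[0]=0x64 [1]=0x95 [2]=0x46 [3]=0x5d (little-endian) → word 0x5d469564
prio [0+:23] = (word>>0) & 0x7fffff = 4625764
type [23+:5] = (word>>23) & 0x1f = 26
ver [28+:3] = (word>>28) & 0x7 = 5  ←
lvl [31+:1] = (word>>31) & 0x1 = 0
ver signed 3b, MSB=1: 5 - 8 = -3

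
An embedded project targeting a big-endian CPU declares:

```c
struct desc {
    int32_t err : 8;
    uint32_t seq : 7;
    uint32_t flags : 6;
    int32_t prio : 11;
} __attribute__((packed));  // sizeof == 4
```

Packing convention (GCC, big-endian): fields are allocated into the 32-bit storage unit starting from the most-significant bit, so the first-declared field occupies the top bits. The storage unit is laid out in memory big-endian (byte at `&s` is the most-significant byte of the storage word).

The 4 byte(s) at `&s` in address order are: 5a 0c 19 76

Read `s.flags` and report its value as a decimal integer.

3

[0]=0x5a [1]=0x0c [2]=0x19 [3]=0x76 (big-endian) → word 0x5a0c1976
err:8 @ bit 24 → (0x5a0c1976>>24)&0xff = 0x5a
seq:7 @ bit 17 → (0x5a0c1976>>17)&0x7f = 0x6
flags:6 @ bit 11 → (0x5a0c1976>>11)&0x3f = 0x3  ←
prio:11 @ bit 0 → (0x5a0c1976>>0)&0x7ff = 0x176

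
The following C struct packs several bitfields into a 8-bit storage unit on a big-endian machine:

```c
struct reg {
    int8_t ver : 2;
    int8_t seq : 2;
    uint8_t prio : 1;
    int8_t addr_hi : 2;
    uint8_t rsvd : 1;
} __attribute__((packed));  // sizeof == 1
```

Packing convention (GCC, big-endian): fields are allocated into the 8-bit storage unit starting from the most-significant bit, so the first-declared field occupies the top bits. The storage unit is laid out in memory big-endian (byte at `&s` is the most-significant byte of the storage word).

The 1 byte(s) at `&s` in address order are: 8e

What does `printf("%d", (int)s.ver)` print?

[0]=0x8e (big-endian) → word 0x8e
ver:2 @ bit 6 → (0x8e>>6)&0x3 = 0x2  ←
seq:2 @ bit 4 → (0x8e>>4)&0x3 = 0x0
prio:1 @ bit 3 → (0x8e>>3)&0x1 = 0x1
addr_hi:2 @ bit 1 → (0x8e>>1)&0x3 = 0x3
rsvd:1 @ bit 0 → (0x8e>>0)&0x1 = 0x0
ver signed 2b, MSB=1: 2 - 4 = -2

-2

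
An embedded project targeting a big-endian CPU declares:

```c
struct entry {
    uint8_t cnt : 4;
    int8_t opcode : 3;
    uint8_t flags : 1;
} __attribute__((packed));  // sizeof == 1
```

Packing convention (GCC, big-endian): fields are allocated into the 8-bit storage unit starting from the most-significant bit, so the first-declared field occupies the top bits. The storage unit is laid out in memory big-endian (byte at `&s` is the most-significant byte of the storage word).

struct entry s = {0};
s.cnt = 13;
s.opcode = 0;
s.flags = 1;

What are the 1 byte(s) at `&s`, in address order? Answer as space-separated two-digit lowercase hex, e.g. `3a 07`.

d1

cnt (4b) val=13 bits=0xd at bit 4: 0xd0
opcode (3b) val=0 bits=0x0 at bit 1: 0xd0
flags (1b) val=1 bits=0x1 at bit 0: 0xd1
word = 0xd1 → big-endian bytes:
  [0]=0xd1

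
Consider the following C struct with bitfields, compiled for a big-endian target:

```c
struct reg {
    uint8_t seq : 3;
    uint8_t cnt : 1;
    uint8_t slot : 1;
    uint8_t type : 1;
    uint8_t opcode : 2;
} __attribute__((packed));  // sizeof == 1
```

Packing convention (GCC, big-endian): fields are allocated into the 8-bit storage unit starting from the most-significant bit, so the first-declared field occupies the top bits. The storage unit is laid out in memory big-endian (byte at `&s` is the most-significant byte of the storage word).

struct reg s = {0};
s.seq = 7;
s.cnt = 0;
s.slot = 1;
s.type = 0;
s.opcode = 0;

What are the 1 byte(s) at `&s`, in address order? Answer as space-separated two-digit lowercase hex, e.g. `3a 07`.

seq:3 = 7 → 0x7 << 5 → word 0xe0
cnt:1 = 0 → 0x0 << 4 → word 0xe0
slot:1 = 1 → 0x1 << 3 → word 0xe8
type:1 = 0 → 0x0 << 2 → word 0xe8
opcode:2 = 0 → 0x0 << 0 → word 0xe8
word = 0xe8 → big-endian bytes:
  [0]=0xe8

e8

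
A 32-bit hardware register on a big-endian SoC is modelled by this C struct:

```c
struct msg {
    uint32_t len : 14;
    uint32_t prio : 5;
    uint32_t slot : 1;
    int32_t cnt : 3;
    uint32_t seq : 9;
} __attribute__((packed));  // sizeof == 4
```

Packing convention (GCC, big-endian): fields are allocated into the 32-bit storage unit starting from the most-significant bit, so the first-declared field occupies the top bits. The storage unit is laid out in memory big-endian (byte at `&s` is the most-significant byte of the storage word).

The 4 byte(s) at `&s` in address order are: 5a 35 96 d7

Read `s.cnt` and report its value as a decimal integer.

3

[0]=0x5a [1]=0x35 [2]=0x96 [3]=0xd7 (big-endian) → word 0x5a3596d7
len:14 @ bit 18 → (0x5a3596d7>>18)&0x3fff = 0x168d
prio:5 @ bit 13 → (0x5a3596d7>>13)&0x1f = 0xc
slot:1 @ bit 12 → (0x5a3596d7>>12)&0x1 = 0x1
cnt:3 @ bit 9 → (0x5a3596d7>>9)&0x7 = 0x3  ←
seq:9 @ bit 0 → (0x5a3596d7>>0)&0x1ff = 0xd7
cnt signed 3b, MSB=0: value = 3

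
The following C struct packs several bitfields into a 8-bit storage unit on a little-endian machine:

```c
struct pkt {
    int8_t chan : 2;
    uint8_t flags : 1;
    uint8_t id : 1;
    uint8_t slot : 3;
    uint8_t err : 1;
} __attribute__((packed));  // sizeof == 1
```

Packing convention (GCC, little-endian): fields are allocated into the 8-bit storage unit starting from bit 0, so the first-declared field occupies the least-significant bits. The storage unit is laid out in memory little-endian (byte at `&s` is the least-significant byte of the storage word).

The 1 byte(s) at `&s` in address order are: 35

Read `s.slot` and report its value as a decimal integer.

[0]=0x35 (little-endian) → word 0x35
chan [0+:2] = (word>>0) & 0x3 = 1
flags [2+:1] = (word>>2) & 0x1 = 1
id [3+:1] = (word>>3) & 0x1 = 0
slot [4+:3] = (word>>4) & 0x7 = 3  ←
err [7+:1] = (word>>7) & 0x1 = 0

3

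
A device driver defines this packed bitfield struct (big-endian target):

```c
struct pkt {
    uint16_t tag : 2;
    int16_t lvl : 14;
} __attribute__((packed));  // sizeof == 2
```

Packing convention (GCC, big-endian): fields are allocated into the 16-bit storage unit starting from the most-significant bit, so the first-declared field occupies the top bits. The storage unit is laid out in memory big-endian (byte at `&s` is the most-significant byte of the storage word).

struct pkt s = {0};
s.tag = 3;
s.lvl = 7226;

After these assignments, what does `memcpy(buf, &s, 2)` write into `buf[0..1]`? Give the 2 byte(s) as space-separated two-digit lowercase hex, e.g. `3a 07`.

tag (2b) val=3 bits=0x3 at bit 14: 0xc000
lvl (14b) val=7226 bits=0x1c3a at bit 0: 0xdc3a
word = 0xdc3a → big-endian bytes:
  [0]=0xdc  [1]=0x3a

dc 3a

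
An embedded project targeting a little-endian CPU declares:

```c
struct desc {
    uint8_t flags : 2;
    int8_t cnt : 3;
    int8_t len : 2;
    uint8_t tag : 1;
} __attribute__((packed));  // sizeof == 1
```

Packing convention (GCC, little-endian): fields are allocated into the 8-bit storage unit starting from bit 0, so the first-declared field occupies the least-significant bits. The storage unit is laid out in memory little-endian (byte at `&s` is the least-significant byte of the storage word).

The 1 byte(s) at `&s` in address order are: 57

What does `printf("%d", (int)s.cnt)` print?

-3

[0]=0x57 (little-endian) → word 0x57
flags:2 @ bit 0 → (0x57>>0)&0x3 = 0x3
cnt:3 @ bit 2 → (0x57>>2)&0x7 = 0x5  ←
len:2 @ bit 5 → (0x57>>5)&0x3 = 0x2
tag:1 @ bit 7 → (0x57>>7)&0x1 = 0x0
cnt signed 3b, MSB=1: 5 - 8 = -3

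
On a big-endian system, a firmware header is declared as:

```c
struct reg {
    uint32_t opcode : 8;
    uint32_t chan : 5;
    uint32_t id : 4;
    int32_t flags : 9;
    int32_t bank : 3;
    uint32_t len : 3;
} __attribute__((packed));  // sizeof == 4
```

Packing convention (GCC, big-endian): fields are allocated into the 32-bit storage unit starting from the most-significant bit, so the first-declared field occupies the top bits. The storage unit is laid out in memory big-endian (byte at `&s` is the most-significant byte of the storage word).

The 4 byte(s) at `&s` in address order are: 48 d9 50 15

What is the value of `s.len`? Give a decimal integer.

5

[0]=0x48 [1]=0xd9 [2]=0x50 [3]=0x15 (big-endian) → word 0x48d95015
opcode [24+:8] = (word>>24) & 0xff = 72
chan [19+:5] = (word>>19) & 0x1f = 27
id [15+:4] = (word>>15) & 0xf = 2
flags [6+:9] = (word>>6) & 0x1ff = 320
bank [3+:3] = (word>>3) & 0x7 = 2
len [0+:3] = (word>>0) & 0x7 = 5  ←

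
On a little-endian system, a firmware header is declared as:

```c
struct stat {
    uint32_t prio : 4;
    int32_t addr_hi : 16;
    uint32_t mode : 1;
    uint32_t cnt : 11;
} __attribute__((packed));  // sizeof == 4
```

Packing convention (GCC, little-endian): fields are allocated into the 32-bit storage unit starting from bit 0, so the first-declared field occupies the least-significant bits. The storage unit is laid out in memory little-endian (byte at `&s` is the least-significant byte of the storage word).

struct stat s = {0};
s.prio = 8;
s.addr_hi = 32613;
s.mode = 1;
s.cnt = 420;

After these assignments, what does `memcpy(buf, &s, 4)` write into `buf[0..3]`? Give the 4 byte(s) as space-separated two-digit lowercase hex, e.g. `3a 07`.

58 f6 97 34

prio (4b) val=8 bits=0x8 at bit 0: 0x00000008
addr_hi (16b) val=32613 bits=0x7f65 at bit 4: 0x0007f658
mode (1b) val=1 bits=0x1 at bit 20: 0x0017f658
cnt (11b) val=420 bits=0x1a4 at bit 21: 0x3497f658
word = 0x3497f658 → little-endian bytes:
  [0]=0x58  [1]=0xf6  [2]=0x97  [3]=0x34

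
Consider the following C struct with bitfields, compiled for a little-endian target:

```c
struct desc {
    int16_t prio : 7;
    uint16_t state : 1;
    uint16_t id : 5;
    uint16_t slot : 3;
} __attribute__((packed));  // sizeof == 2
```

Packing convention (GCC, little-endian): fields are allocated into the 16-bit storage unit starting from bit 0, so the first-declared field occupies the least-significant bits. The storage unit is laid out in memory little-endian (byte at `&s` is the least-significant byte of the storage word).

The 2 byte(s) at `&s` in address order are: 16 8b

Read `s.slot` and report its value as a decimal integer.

[0]=0x16 [1]=0x8b (little-endian) → word 0x8b16
prio [0+:7] = (word>>0) & 0x7f = 22
state [7+:1] = (word>>7) & 0x1 = 0
id [8+:5] = (word>>8) & 0x1f = 11
slot [13+:3] = (word>>13) & 0x7 = 4  ←

4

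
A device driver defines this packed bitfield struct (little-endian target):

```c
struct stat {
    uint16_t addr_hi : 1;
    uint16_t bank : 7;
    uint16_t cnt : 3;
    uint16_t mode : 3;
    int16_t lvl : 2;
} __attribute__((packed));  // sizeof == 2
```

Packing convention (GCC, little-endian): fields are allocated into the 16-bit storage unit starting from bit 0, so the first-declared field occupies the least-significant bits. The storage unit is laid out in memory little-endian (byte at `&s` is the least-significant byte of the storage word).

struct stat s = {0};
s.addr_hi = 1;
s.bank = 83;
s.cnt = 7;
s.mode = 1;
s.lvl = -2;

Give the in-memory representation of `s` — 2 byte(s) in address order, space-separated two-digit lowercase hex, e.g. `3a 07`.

a7 8f

addr_hi:1 = 1 → 0x1 << 0 → word 0x0001
bank:7 = 83 → 0x53 << 1 → word 0x00a7
cnt:3 = 7 → 0x7 << 8 → word 0x07a7
mode:3 = 1 → 0x1 << 11 → word 0x0fa7
lvl:2 = -2 → 0x2 << 14 → word 0x8fa7
word = 0x8fa7 → little-endian bytes:
  [0]=0xa7  [1]=0x8f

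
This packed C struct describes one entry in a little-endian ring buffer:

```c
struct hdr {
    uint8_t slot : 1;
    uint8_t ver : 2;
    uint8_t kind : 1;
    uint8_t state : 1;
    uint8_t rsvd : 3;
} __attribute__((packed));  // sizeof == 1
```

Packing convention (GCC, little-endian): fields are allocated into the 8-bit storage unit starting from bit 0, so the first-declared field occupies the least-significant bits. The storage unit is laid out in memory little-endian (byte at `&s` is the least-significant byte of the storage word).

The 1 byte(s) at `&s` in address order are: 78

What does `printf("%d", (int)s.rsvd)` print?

[0]=0x78 (little-endian) → word 0x78
slot:1 @ bit 0 → (0x78>>0)&0x1 = 0x0
ver:2 @ bit 1 → (0x78>>1)&0x3 = 0x0
kind:1 @ bit 3 → (0x78>>3)&0x1 = 0x1
state:1 @ bit 4 → (0x78>>4)&0x1 = 0x1
rsvd:3 @ bit 5 → (0x78>>5)&0x7 = 0x3  ←

3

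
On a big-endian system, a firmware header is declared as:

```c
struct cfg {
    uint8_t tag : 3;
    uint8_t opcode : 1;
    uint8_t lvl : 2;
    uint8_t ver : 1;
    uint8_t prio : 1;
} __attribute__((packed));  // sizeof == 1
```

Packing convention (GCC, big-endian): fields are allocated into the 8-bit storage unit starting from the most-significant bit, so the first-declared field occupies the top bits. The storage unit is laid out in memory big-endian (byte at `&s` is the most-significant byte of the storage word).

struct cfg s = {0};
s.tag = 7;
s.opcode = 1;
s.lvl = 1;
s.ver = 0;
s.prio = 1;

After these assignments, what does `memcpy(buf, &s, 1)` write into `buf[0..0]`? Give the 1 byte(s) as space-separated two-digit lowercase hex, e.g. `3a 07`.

f5

[5+:3] tag=7 & 0x7 = 0x7; word=0xe0
[4+:1] opcode=1 & 0x1 = 0x1; word=0xf0
[2+:2] lvl=1 & 0x3 = 0x1; word=0xf4
[1+:1] ver=0 & 0x1 = 0x0; word=0xf4
[0+:1] prio=1 & 0x1 = 0x1; word=0xf5
word = 0xf5 → big-endian bytes:
  [0]=0xf5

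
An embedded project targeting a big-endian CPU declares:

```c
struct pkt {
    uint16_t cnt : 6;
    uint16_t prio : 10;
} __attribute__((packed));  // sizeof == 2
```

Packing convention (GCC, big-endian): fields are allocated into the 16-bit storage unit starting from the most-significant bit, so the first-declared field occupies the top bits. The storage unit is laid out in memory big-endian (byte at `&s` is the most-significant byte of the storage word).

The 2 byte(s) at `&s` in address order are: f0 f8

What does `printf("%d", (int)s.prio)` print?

248

[0]=0xf0 [1]=0xf8 (big-endian) → word 0xf0f8
cnt [10+:6] = (word>>10) & 0x3f = 60
prio [0+:10] = (word>>0) & 0x3ff = 248  ←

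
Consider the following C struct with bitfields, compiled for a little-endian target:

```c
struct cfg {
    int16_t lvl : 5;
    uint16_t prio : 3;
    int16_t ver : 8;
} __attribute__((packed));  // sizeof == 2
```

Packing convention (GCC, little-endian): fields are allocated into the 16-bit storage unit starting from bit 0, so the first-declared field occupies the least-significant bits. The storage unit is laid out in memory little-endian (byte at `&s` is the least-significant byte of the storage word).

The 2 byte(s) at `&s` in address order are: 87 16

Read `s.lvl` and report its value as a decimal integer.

7

[0]=0x87 [1]=0x16 (little-endian) → word 0x1687
lvl:5 @ bit 0 → (0x1687>>0)&0x1f = 0x7  ←
prio:3 @ bit 5 → (0x1687>>5)&0x7 = 0x4
ver:8 @ bit 8 → (0x1687>>8)&0xff = 0x16
lvl signed 5b, MSB=0: value = 7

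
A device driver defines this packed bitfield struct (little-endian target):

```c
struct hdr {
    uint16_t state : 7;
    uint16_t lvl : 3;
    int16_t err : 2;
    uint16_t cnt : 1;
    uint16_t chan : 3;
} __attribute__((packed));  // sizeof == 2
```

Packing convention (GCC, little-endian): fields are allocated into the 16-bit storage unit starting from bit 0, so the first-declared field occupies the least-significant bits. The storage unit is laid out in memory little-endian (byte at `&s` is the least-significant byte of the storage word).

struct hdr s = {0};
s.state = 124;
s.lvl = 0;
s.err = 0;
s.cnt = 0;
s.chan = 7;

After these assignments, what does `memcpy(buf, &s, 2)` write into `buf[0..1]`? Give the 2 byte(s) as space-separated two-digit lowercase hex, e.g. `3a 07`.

[0+:7] state=124 & 0x7f = 0x7c; word=0x007c
[7+:3] lvl=0 & 0x7 = 0x0; word=0x007c
[10+:2] err=0 & 0x3 = 0x0; word=0x007c
[12+:1] cnt=0 & 0x1 = 0x0; word=0x007c
[13+:3] chan=7 & 0x7 = 0x7; word=0xe07c
word = 0xe07c → little-endian bytes:
  [0]=0x7c  [1]=0xe0

7c e0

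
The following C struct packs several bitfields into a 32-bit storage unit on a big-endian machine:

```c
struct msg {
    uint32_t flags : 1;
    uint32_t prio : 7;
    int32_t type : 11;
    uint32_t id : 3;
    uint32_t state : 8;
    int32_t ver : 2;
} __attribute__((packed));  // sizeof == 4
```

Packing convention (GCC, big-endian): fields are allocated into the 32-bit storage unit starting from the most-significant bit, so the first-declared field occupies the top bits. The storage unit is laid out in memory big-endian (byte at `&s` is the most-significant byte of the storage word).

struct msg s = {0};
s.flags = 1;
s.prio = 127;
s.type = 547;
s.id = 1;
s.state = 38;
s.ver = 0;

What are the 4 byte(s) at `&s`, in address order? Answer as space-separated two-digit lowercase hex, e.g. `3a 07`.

ff 44 64 98

flags (1b) val=1 bits=0x1 at bit 31: 0x80000000
prio (7b) val=127 bits=0x7f at bit 24: 0xff000000
type (11b) val=547 bits=0x223 at bit 13: 0xff446000
id (3b) val=1 bits=0x1 at bit 10: 0xff446400
state (8b) val=38 bits=0x26 at bit 2: 0xff446498
ver (2b) val=0 bits=0x0 at bit 0: 0xff446498
word = 0xff446498 → big-endian bytes:
  [0]=0xff  [1]=0x44  [2]=0x64  [3]=0x98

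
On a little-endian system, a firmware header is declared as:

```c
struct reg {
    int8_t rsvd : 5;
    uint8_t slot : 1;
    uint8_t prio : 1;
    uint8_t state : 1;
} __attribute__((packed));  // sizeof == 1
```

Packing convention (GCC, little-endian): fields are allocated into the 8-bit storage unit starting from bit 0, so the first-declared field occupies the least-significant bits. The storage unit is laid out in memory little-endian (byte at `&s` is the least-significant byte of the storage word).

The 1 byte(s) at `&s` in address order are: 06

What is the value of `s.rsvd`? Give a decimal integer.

[0]=0x06 (little-endian) → word 0x06
rsvd:5 @ bit 0 → (0x06>>0)&0x1f = 0x6  ←
slot:1 @ bit 5 → (0x06>>5)&0x1 = 0x0
prio:1 @ bit 6 → (0x06>>6)&0x1 = 0x0
state:1 @ bit 7 → (0x06>>7)&0x1 = 0x0
rsvd signed 5b, MSB=0: value = 6

6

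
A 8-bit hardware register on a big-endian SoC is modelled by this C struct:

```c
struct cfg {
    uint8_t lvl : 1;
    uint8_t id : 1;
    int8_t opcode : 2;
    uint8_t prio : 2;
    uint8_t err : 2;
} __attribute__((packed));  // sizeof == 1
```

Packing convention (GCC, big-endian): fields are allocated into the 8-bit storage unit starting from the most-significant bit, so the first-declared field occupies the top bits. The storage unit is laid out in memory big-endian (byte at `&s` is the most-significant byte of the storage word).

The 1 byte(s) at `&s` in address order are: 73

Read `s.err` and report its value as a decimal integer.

[0]=0x73 (big-endian) → word 0x73
lvl:1 @ bit 7 → (0x73>>7)&0x1 = 0x0
id:1 @ bit 6 → (0x73>>6)&0x1 = 0x1
opcode:2 @ bit 4 → (0x73>>4)&0x3 = 0x3
prio:2 @ bit 2 → (0x73>>2)&0x3 = 0x0
err:2 @ bit 0 → (0x73>>0)&0x3 = 0x3  ←

3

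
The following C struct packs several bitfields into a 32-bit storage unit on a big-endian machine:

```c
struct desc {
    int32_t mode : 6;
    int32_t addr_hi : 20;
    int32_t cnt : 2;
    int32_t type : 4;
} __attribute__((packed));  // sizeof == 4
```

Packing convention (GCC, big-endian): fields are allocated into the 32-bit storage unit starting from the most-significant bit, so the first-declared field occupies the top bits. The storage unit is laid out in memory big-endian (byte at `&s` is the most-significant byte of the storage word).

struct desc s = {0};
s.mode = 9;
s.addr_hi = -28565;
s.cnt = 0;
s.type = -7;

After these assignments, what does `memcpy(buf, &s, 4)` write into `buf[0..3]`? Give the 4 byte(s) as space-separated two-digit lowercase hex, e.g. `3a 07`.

mode (6b) val=9 bits=0x9 at bit 26: 0x24000000
addr_hi (20b) val=-28565 bits=0xf906b at bit 6: 0x27e41ac0
cnt (2b) val=0 bits=0x0 at bit 4: 0x27e41ac0
type (4b) val=-7 bits=0x9 at bit 0: 0x27e41ac9
word = 0x27e41ac9 → big-endian bytes:
  [0]=0x27  [1]=0xe4  [2]=0x1a  [3]=0xc9

27 e4 1a c9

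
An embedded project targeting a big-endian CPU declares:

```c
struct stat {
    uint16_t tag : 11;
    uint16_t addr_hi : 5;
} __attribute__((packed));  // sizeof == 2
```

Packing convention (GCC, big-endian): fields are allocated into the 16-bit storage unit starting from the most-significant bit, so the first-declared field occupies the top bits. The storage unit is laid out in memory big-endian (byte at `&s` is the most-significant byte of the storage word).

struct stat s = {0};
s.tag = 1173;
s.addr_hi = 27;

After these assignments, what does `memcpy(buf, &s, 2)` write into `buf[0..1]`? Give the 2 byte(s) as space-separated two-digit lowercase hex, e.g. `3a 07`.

tag (11b) val=1173 bits=0x495 at bit 5: 0x92a0
addr_hi (5b) val=27 bits=0x1b at bit 0: 0x92bb
word = 0x92bb → big-endian bytes:
  [0]=0x92  [1]=0xbb

92 bb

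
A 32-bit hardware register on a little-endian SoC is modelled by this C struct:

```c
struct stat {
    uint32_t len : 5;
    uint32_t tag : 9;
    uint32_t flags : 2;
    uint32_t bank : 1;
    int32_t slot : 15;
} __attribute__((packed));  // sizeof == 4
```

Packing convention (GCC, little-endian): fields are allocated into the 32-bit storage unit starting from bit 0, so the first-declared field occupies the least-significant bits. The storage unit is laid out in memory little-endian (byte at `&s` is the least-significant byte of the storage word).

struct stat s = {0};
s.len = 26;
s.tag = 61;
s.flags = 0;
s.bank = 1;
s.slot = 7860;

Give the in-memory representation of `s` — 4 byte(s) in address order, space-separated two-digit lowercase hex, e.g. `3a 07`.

[0+:5] len=26 & 0x1f = 0x1a; word=0x0000001a
[5+:9] tag=61 & 0x1ff = 0x3d; word=0x000007ba
[14+:2] flags=0 & 0x3 = 0x0; word=0x000007ba
[16+:1] bank=1 & 0x1 = 0x1; word=0x000107ba
[17+:15] slot=7860 & 0x7fff = 0x1eb4; word=0x3d6907ba
word = 0x3d6907ba → little-endian bytes:
  [0]=0xba  [1]=0x07  [2]=0x69  [3]=0x3d

ba 07 69 3d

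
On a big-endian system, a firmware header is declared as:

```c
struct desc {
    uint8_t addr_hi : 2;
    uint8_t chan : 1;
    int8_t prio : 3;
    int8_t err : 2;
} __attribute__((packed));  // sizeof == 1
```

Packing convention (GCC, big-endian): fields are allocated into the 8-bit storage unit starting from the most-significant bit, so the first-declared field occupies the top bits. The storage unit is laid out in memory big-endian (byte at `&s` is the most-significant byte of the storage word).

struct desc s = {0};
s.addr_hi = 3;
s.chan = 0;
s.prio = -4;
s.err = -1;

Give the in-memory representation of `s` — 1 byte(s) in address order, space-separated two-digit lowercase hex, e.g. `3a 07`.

d3

addr_hi (2b) val=3 bits=0x3 at bit 6: 0xc0
chan (1b) val=0 bits=0x0 at bit 5: 0xc0
prio (3b) val=-4 bits=0x4 at bit 2: 0xd0
err (2b) val=-1 bits=0x3 at bit 0: 0xd3
word = 0xd3 → big-endian bytes:
  [0]=0xd3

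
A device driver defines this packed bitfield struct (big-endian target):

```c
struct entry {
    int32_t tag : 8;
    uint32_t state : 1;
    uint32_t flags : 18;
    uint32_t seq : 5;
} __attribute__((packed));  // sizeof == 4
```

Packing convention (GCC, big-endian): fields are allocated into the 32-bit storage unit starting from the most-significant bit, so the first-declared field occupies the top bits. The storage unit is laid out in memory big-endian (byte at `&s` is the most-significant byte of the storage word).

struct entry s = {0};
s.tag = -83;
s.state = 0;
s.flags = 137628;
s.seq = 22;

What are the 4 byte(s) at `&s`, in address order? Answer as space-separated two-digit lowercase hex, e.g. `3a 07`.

ad 43 33 96

[24+:8] tag=-83 & 0xff = 0xad; word=0xad000000
[23+:1] state=0 & 0x1 = 0x0; word=0xad000000
[5+:18] flags=137628 & 0x3ffff = 0x2199c; word=0xad433380
[0+:5] seq=22 & 0x1f = 0x16; word=0xad433396
word = 0xad433396 → big-endian bytes:
  [0]=0xad  [1]=0x43  [2]=0x33  [3]=0x96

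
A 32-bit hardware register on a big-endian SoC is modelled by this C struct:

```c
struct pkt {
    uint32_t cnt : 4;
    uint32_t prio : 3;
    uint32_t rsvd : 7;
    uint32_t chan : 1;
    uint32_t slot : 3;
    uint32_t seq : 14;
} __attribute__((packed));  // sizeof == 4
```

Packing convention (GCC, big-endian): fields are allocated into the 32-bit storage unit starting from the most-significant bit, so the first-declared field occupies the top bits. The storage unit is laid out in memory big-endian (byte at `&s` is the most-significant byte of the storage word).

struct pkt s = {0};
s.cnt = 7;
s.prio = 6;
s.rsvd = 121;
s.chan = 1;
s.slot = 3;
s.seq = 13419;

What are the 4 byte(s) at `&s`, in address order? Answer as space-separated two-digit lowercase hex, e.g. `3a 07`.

7d e6 f4 6b

cnt:4 = 7 → 0x7 << 28 → word 0x70000000
prio:3 = 6 → 0x6 << 25 → word 0x7c000000
rsvd:7 = 121 → 0x79 << 18 → word 0x7de40000
chan:1 = 1 → 0x1 << 17 → word 0x7de60000
slot:3 = 3 → 0x3 << 14 → word 0x7de6c000
seq:14 = 13419 → 0x346b << 0 → word 0x7de6f46b
word = 0x7de6f46b → big-endian bytes:
  [0]=0x7d  [1]=0xe6  [2]=0xf4  [3]=0x6b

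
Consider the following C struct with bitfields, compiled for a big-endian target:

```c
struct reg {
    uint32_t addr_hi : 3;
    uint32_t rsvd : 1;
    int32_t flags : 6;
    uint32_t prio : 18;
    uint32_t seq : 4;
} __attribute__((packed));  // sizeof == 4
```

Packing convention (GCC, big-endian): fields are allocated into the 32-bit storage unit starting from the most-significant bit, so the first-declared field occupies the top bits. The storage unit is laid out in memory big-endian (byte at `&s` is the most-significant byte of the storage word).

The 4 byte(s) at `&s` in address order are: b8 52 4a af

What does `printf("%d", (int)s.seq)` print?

15

[0]=0xb8 [1]=0x52 [2]=0x4a [3]=0xaf (big-endian) → word 0xb8524aaf
addr_hi [29+:3] = (word>>29) & 0x7 = 5
rsvd [28+:1] = (word>>28) & 0x1 = 1
flags [22+:6] = (word>>22) & 0x3f = 33
prio [4+:18] = (word>>4) & 0x3ffff = 74922
seq [0+:4] = (word>>0) & 0xf = 15  ←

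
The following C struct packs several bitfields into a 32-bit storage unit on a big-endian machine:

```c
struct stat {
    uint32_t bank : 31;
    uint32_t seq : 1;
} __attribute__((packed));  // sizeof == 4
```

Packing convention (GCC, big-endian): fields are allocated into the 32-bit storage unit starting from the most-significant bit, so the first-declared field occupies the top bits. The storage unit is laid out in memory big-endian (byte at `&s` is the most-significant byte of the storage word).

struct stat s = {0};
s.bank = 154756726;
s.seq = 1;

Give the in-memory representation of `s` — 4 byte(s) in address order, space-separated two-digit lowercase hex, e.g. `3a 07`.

12 72 cc ed

bank:31 = 154756726 → 0x9396676 << 1 → word 0x1272ccec
seq:1 = 1 → 0x1 << 0 → word 0x1272cced
word = 0x1272cced → big-endian bytes:
  [0]=0x12  [1]=0x72  [2]=0xcc  [3]=0xed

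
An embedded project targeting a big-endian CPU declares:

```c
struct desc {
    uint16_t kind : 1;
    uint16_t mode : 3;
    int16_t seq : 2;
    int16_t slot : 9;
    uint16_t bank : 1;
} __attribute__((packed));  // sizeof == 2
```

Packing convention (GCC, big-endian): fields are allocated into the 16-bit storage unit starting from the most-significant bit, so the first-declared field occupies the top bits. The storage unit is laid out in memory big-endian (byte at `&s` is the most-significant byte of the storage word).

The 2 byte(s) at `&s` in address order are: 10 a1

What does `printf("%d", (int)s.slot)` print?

[0]=0x10 [1]=0xa1 (big-endian) → word 0x10a1
kind:1 @ bit 15 → (0x10a1>>15)&0x1 = 0x0
mode:3 @ bit 12 → (0x10a1>>12)&0x7 = 0x1
seq:2 @ bit 10 → (0x10a1>>10)&0x3 = 0x0
slot:9 @ bit 1 → (0x10a1>>1)&0x1ff = 0x50  ←
bank:1 @ bit 0 → (0x10a1>>0)&0x1 = 0x1
slot signed 9b, MSB=0: value = 80

80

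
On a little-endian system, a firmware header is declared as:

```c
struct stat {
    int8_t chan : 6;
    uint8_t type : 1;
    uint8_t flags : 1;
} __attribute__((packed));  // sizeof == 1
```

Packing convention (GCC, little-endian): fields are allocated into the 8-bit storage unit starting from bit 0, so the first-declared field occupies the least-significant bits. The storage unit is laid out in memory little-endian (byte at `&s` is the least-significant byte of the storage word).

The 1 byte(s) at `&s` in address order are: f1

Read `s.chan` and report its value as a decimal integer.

[0]=0xf1 (little-endian) → word 0xf1
chan [0+:6] = (word>>0) & 0x3f = 49  ←
type [6+:1] = (word>>6) & 0x1 = 1
flags [7+:1] = (word>>7) & 0x1 = 1
chan signed 6b, MSB=1: 49 - 64 = -15

-15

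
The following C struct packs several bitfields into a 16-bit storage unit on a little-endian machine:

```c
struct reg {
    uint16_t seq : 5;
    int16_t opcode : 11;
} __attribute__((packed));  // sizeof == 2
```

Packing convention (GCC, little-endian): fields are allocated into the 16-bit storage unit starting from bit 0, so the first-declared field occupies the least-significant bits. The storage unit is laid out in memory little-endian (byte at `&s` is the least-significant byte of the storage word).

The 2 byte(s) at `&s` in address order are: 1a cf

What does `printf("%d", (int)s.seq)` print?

[0]=0x1a [1]=0xcf (little-endian) → word 0xcf1a
seq:5 @ bit 0 → (0xcf1a>>0)&0x1f = 0x1a  ←
opcode:11 @ bit 5 → (0xcf1a>>5)&0x7ff = 0x678

26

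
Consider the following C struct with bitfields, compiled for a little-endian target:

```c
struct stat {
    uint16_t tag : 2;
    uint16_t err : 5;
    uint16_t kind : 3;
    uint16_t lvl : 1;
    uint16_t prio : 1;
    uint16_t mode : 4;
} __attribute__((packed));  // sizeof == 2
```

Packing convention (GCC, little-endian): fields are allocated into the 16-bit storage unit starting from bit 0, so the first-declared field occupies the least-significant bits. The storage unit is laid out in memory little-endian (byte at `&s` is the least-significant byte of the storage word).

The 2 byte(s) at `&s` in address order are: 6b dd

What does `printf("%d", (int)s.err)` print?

[0]=0x6b [1]=0xdd (little-endian) → word 0xdd6b
tag:2 @ bit 0 → (0xdd6b>>0)&0x3 = 0x3
err:5 @ bit 2 → (0xdd6b>>2)&0x1f = 0x1a  ←
kind:3 @ bit 7 → (0xdd6b>>7)&0x7 = 0x2
lvl:1 @ bit 10 → (0xdd6b>>10)&0x1 = 0x1
prio:1 @ bit 11 → (0xdd6b>>11)&0x1 = 0x1
mode:4 @ bit 12 → (0xdd6b>>12)&0xf = 0xd

26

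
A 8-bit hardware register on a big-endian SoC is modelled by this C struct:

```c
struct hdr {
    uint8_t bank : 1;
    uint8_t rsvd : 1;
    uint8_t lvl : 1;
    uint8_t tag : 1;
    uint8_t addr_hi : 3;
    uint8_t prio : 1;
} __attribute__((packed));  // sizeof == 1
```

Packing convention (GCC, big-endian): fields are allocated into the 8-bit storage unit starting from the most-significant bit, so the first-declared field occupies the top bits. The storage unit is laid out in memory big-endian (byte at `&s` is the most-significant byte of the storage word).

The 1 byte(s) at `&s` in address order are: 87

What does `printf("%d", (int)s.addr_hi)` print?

[0]=0x87 (big-endian) → word 0x87
bank:1 @ bit 7 → (0x87>>7)&0x1 = 0x1
rsvd:1 @ bit 6 → (0x87>>6)&0x1 = 0x0
lvl:1 @ bit 5 → (0x87>>5)&0x1 = 0x0
tag:1 @ bit 4 → (0x87>>4)&0x1 = 0x0
addr_hi:3 @ bit 1 → (0x87>>1)&0x7 = 0x3  ←
prio:1 @ bit 0 → (0x87>>0)&0x1 = 0x1

3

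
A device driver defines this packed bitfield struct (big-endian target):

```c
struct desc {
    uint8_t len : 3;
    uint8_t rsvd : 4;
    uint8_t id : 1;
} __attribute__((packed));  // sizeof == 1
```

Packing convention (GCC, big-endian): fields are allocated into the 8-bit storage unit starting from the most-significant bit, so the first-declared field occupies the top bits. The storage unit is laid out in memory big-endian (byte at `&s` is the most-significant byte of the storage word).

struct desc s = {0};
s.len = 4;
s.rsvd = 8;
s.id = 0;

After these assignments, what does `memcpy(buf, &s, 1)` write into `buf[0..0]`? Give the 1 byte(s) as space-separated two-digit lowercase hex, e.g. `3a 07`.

len:3 = 4 → 0x4 << 5 → word 0x80
rsvd:4 = 8 → 0x8 << 1 → word 0x90
id:1 = 0 → 0x0 << 0 → word 0x90
word = 0x90 → big-endian bytes:
  [0]=0x90

90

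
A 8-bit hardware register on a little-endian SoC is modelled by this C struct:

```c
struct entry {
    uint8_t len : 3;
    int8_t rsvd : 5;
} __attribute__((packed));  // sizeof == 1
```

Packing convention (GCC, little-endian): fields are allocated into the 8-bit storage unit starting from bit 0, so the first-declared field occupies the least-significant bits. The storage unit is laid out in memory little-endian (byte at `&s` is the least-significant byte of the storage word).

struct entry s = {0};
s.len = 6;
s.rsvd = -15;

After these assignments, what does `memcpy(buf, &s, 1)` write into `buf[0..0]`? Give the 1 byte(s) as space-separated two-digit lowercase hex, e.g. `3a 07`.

len (3b) val=6 bits=0x6 at bit 0: 0x06
rsvd (5b) val=-15 bits=0x11 at bit 3: 0x8e
word = 0x8e → little-endian bytes:
  [0]=0x8e

8e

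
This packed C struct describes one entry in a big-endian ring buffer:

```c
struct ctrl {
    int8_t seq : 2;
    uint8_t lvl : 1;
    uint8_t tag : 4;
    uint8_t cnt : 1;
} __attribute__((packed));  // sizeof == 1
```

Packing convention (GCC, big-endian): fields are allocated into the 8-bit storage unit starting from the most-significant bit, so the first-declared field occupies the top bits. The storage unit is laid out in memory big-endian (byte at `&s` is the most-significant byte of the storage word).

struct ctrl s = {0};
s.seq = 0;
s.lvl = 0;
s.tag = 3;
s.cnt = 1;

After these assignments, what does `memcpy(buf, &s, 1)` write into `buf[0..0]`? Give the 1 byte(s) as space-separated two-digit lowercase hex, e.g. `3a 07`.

seq (2b) val=0 bits=0x0 at bit 6: 0x00
lvl (1b) val=0 bits=0x0 at bit 5: 0x00
tag (4b) val=3 bits=0x3 at bit 1: 0x06
cnt (1b) val=1 bits=0x1 at bit 0: 0x07
word = 0x07 → big-endian bytes:
  [0]=0x07

07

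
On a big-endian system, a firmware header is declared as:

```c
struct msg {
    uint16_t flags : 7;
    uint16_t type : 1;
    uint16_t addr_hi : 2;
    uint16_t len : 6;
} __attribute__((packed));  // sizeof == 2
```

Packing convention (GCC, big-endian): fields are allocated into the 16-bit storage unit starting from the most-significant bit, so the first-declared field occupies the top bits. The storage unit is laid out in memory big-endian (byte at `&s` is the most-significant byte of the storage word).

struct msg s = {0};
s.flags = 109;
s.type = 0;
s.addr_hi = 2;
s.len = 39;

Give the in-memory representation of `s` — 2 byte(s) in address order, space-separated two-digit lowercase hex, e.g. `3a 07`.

[9+:7] flags=109 & 0x7f = 0x6d; word=0xda00
[8+:1] type=0 & 0x1 = 0x0; word=0xda00
[6+:2] addr_hi=2 & 0x3 = 0x2; word=0xda80
[0+:6] len=39 & 0x3f = 0x27; word=0xdaa7
word = 0xdaa7 → big-endian bytes:
  [0]=0xda  [1]=0xa7

da a7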